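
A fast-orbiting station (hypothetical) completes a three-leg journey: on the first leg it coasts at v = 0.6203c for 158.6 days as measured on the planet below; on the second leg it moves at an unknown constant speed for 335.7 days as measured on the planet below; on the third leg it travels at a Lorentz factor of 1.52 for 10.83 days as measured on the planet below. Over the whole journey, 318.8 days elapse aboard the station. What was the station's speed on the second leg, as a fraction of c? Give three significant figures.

β = 0.830

Leg 1: γ = 1/√(1 − 0.6203²) = 1/√0.6152 = 1.275; τ_1 = 158.6/1.275 = 124.4 days.
Leg 2: speed unknown; τ_2 = 335.7/γ_2.
Leg 3: γ = 1.52; τ_3 = 10.83/1.520 = 7.125 days.
Total proper time: 124.4 + τ_2 + 7.125 = 318.8, so τ_2 = 318.8 − 131.5 = 187.3 days.
γ_2 = 335.7/187.3 = 1.793; β = √(1 − 1/γ²) = √0.6888.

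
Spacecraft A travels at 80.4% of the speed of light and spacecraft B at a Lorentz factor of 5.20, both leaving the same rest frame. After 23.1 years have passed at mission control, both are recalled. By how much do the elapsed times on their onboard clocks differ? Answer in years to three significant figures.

|τ_A − τ_B| = 9.29 years

A: β = 0.804; γ = 1/√(1 − 0.804²) = 1/√0.3536 = 1.682; τ_A = 23.1/1.682 = 13.74 years.
B: γ = 5.20; τ_B = 23.1/5.200 = 4.442 years.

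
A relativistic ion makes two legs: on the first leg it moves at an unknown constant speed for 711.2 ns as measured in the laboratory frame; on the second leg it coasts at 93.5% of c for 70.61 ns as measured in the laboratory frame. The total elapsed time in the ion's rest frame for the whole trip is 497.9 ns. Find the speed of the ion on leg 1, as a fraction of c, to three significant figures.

Leg 1: speed unknown; τ_1 = 711.2/γ_1.
Leg 2: β = 0.935; γ = 1/√(1 − 0.935²) = 1/√0.1258 = 2.820; τ_2 = 70.61/2.820 = 25.04 ns.
Total proper time: τ_1 + 25.04 = 497.9, so τ_1 = 497.9 − 25.04 = 472.9 ns.
γ_1 = 711.2/472.9 = 1.504; β = √(1 − 1/γ²) = √0.5579.

β = 0.747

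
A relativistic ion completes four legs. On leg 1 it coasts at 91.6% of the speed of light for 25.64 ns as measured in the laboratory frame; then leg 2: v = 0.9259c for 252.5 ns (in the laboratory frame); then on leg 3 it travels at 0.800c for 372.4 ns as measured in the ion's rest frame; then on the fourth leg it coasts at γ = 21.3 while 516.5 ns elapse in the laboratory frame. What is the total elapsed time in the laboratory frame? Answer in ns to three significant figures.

Leg 1: 25.64 ns is already measured in the laboratory frame.
Leg 2: 252.5 ns is already measured in the laboratory frame.
Leg 3: γ = 1/√(1 − 0.800²) = 5/3 ≈ 1.667; Δt_3 = 1.667 × 372.4 = 620.7 ns.
Leg 4: 516.5 ns is already measured in the laboratory frame.
Total: 25.64 + 252.5 + 620.7 + 516.5 ns.

Δt = 1420 ns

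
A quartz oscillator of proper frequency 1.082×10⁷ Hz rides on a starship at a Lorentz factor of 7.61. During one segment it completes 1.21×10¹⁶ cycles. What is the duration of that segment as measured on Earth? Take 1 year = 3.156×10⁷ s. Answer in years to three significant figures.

Δt = 270 years

γ = 7.61
Proper time for N cycles: τ = N/f = 1.21×10¹⁶/(1.082×10⁷) = 1.118×10⁹ s = 35.43 years.
Lab-frame duration Δt = γτ = 7.610 × 35.43 = 269.7 years.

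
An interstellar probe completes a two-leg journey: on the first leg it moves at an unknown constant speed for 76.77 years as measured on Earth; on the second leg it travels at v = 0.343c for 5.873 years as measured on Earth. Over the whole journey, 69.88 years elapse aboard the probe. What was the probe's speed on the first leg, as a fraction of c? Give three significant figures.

Leg 1: speed unknown; τ_1 = 76.77/γ_1.
Leg 2: γ = 1/√(1 − 0.343²) = 1/√0.8824 = 1.065; τ_2 = 5.873/1.065 = 5.517 years.
Total proper time: τ_1 + 5.517 = 69.88, so τ_1 = 69.88 − 5.517 = 64.36 years.
γ_1 = 76.77/64.36 = 1.193; β = √(1 − 1/γ²) = √0.2971.

β = 0.545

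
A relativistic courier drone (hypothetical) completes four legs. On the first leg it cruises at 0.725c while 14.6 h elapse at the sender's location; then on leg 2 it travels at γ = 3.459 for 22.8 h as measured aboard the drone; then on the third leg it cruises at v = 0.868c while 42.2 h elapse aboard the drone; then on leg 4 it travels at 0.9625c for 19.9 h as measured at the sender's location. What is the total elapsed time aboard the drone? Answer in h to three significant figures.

Leg 1: γ = 1/√(1 − 0.725²) = 1/√0.4744 = 1.452; τ_1 = 14.6/1.452 = 10.06 h.
Leg 2: 22.8 h is already measured aboard the drone.
Leg 3: 42.2 h is already measured aboard the drone.
Leg 4: γ = 1/√(1 − 0.9625²) = 1/√0.07359 = 3.686; τ_4 = 19.9/3.686 = 5.399 h.
Total: 10.06 + 22.80 + 42.20 + 5.399 h.

τ = 80.5 h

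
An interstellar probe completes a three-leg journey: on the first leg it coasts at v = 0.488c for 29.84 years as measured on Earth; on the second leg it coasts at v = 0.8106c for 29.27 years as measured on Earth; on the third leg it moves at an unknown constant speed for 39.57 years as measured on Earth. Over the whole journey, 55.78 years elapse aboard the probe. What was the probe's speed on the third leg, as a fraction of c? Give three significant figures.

Leg 1: γ = 1/√(1 − 0.488²) = 1/√0.7619 = 1.146; τ_1 = 29.84/1.146 = 26.05 years.
Leg 2: γ = 1/√(1 − 0.8106²) = 1/√0.3429 = 1.708; τ_2 = 29.27/1.708 = 17.14 years.
Leg 3: speed unknown; τ_3 = 39.57/γ_3.
Total proper time: 26.05 + 17.14 + τ_3 = 55.78, so τ_3 = 55.78 − 43.19 = 12.59 years.
γ_3 = 39.57/12.59 = 3.142; β = √(1 − 1/γ²) = √0.8987.

β = 0.948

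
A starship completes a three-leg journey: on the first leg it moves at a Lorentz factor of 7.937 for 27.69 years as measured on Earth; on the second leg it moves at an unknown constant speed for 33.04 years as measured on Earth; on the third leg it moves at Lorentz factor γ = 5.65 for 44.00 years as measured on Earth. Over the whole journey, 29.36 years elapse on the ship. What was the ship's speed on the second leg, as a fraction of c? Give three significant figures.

β = 0.837

Leg 1: γ = 7.937; τ_1 = 27.69/7.937 = 3.489 years.
Leg 2: speed unknown; τ_2 = 33.04/γ_2.
Leg 3: γ = 5.65; τ_3 = 44.00/5.650 = 7.788 years.
Total proper time: 3.489 + τ_2 + 7.788 = 29.36, so τ_2 = 29.36 − 11.28 = 18.08 years.
γ_2 = 33.04/18.08 = 1.827; β = √(1 − 1/γ²) = √0.7004.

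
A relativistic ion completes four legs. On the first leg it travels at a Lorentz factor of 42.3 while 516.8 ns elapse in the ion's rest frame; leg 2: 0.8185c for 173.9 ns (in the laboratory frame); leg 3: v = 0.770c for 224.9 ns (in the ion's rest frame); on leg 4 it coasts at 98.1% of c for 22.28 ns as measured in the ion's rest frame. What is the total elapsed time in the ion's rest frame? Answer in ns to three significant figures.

Leg 1: 516.8 ns is already measured in the ion's rest frame.
Leg 2: γ = 1/√(1 − 0.8185²) = 1/√0.3301 = 1.741; τ_2 = 173.9/1.741 = 99.91 ns.
Leg 3: 224.9 ns is already measured in the ion's rest frame.
Leg 4: 22.28 ns is already measured in the ion's rest frame.
Total: 516.8 + 99.91 + 224.9 + 22.28 ns.

τ = 864 ns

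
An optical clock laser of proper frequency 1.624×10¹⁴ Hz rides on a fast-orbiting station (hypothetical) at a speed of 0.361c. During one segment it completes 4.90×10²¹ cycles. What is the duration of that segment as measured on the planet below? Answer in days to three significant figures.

Δt = 374 days

γ = 1/√(1 − 0.361²) = 1/√0.8697 = 1.072
Proper time for N cycles: τ = N/f = 4.90×10²¹/(1.624×10¹⁴) = 3.017×10⁷ s = 349.2 days.
Lab-frame duration Δt = γτ = 1.072 × 349.2 = 374.5 days.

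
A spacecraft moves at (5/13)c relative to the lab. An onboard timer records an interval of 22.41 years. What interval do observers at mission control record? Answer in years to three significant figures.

γ = 1/√(1 − (5/13)²) = 13/12 ≈ 1.083
The interval measured aboard the spacecraft is the proper time (both events occur at the same place in that frame); the lab-frame interval is Δt = γτ = 1.083 × 22.41 years.

Δt = 24.3 years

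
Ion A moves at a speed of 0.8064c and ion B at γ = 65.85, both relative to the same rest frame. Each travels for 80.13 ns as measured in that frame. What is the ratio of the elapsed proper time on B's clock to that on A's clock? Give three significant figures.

A: γ = 1/√(1 − 0.8064²) = 1/√0.3497 = 1.691. B: γ = 65.85.
τ_A/τ_B = γ_B/γ_A = 65.85/1.691 = 38.94, so τ_B/τ_A = 0.02568.

τ_B/τ_A = 0.0257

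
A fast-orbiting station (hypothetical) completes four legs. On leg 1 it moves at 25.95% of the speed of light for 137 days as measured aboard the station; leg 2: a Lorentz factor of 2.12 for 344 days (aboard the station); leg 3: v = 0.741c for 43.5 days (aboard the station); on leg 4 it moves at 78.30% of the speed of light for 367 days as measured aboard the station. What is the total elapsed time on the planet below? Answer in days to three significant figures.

Δt = 1530 days

Leg 1: β = 0.2595; γ = 1/√(1 − 0.2595²) = 1/√0.9327 = 1.035; Δt_1 = 1.035 × 137 = 141.9 days.
Leg 2: γ = 2.12; Δt_2 = 2.120 × 344 = 729.3 days.
Leg 3: γ = 1/√(1 − 0.741²) = 1/√0.4509 = 1.489; Δt_3 = 1.489 × 43.5 = 64.78 days.
Leg 4: β = 0.7830; γ = 1/√(1 − 0.7830²) = 1/√0.3869 = 1.608; Δt_4 = 1.608 × 367 = 590.0 days.
Total: 141.9 + 729.3 + 64.78 + 590.0 days.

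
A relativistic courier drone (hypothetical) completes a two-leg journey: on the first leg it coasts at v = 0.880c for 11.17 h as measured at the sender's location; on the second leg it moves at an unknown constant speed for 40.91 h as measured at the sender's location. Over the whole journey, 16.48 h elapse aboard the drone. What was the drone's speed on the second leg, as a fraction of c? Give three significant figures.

Leg 1: γ = 1/√(1 − 0.880²) = 1/√0.2256 = 2.105; τ_1 = 11.17/2.105 = 5.305 h.
Leg 2: speed unknown; τ_2 = 40.91/γ_2.
Total proper time: 5.305 + τ_2 = 16.48, so τ_2 = 16.48 − 5.305 = 11.17 h.
γ_2 = 40.91/11.17 = 3.661; β = √(1 − 1/γ²) = √0.9254.

β = 0.962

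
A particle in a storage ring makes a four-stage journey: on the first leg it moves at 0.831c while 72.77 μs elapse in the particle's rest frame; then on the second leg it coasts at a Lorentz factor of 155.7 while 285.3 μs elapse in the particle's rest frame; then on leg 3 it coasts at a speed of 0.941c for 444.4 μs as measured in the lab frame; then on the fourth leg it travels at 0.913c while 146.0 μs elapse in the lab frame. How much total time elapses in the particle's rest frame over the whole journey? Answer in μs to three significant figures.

Leg 1: 72.77 μs is already measured in the particle's rest frame.
Leg 2: 285.3 μs is already measured in the particle's rest frame.
Leg 3: γ = 1/√(1 − 0.941²) = 1/√0.1145 = 2.955; τ_3 = 444.4/2.955 = 150.4 μs.
Leg 4: γ = 1/√(1 − 0.913²) = 1/√0.1664 = 2.451; τ_4 = 146.0/2.451 = 59.56 μs.
Total: 72.77 + 285.3 + 150.4 + 59.56 μs.

τ = 568 μs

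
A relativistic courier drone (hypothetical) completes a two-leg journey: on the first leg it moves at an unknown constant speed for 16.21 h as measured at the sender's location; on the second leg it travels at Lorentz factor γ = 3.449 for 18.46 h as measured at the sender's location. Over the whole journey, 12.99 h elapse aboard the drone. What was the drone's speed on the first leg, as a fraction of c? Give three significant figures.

β = 0.882

Leg 1: speed unknown; τ_1 = 16.21/γ_1.
Leg 2: γ = 3.449; τ_2 = 18.46/3.449 = 5.352 h.
Total proper time: τ_1 + 5.352 = 12.99, so τ_1 = 12.99 − 5.352 = 7.638 h.
γ_1 = 16.21/7.638 = 2.122; β = √(1 − 1/γ²) = √0.7780.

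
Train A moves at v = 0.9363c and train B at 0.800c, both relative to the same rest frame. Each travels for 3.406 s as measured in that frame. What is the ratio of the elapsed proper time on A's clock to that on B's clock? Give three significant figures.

τ_A/τ_B = 0.585

A: γ = 1/√(1 − 0.9363²) = 1/√0.1233 = 2.847. B: γ = 1/√(1 − 0.800²) = 5/3 ≈ 1.667.
τ_A/τ_B = γ_B/γ_A = 1.667/2.847 = 0.5853, so τ_A/τ_B = 0.5853.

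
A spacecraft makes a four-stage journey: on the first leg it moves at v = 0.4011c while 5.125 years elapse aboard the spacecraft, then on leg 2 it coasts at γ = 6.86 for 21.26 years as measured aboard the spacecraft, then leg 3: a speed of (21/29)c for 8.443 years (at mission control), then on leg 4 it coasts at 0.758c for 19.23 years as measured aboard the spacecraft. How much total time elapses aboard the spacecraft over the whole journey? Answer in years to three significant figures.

Leg 1: 5.125 years is already measured aboard the spacecraft.
Leg 2: 21.26 years is already measured aboard the spacecraft.
Leg 3: γ = 1/√(1 − (21/29)²) = 29/20 = 1.450; τ_3 = 8.443/1.450 = 5.823 years.
Leg 4: 19.23 years is already measured aboard the spacecraft.
Total: 5.125 + 21.26 + 5.823 + 19.23 years.

τ = 51.4 years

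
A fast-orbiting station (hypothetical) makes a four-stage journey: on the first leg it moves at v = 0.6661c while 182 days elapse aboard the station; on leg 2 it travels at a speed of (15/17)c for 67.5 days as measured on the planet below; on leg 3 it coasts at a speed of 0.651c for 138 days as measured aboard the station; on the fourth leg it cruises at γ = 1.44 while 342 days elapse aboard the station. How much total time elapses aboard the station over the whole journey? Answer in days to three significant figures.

τ = 694 days

Leg 1: 182 days is already measured aboard the station.
Leg 2: γ = 1/√(1 − (15/17)²) = 17/8 = 2.125; τ_2 = 67.5/2.125 = 31.76 days.
Leg 3: 138 days is already measured aboard the station.
Leg 4: 342 days is already measured aboard the station.
Total: 182.0 + 31.76 + 138.0 + 342.0 days.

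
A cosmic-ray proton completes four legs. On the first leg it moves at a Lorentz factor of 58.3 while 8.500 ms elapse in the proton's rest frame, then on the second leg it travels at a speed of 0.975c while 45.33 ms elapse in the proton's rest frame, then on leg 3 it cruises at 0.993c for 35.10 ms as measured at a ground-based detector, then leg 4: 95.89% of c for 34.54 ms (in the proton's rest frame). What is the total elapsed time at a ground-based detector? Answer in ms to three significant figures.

Leg 1: γ = 58.3; Δt_1 = 58.30 × 8.500 = 495.6 ms.
Leg 2: γ = 1/√(1 − 0.975²) = 1/√0.04938 = 4.500; Δt_2 = 4.500 × 45.33 = 204.0 ms.
Leg 3: 35.10 ms is already measured at a ground-based detector.
Leg 4: β = 0.9589; γ = 1/√(1 − 0.9589²) = 1/√0.08051 = 3.524; Δt_4 = 3.524 × 34.54 = 121.7 ms.
Total: 495.6 + 204.0 + 35.10 + 121.7 ms.

Δt = 856 ms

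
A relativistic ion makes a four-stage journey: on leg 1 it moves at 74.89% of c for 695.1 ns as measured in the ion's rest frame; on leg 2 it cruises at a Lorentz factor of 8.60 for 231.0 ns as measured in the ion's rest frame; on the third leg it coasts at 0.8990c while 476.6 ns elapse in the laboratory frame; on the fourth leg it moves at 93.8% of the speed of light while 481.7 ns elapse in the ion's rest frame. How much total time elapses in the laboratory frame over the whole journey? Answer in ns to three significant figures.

Δt = 4900 ns

Leg 1: β = 0.7489; γ = 1/√(1 − 0.7489²) = 1/√0.4391 = 1.509; Δt_1 = 1.509 × 695.1 = 1049 ns.
Leg 2: γ = 8.60; Δt_2 = 8.600 × 231.0 = 1987 ns.
Leg 3: 476.6 ns is already measured in the laboratory frame.
Leg 4: β = 0.938; γ = 1/√(1 − 0.938²) = 1/√0.1202 = 2.885; Δt_4 = 2.885 × 481.7 = 1390 ns.
Total: 1049 + 1987 + 476.6 + 1390 ns.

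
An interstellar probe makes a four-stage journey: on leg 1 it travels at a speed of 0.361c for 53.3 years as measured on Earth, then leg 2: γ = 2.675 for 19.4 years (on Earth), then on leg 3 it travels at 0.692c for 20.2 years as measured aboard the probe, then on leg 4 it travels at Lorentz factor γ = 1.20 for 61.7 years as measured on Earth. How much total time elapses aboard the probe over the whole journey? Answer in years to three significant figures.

τ = 129 years

Leg 1: γ = 1/√(1 − 0.361²) = 1/√0.8697 = 1.072; τ_1 = 53.3/1.072 = 49.71 years.
Leg 2: γ = 2.675; τ_2 = 19.4/2.675 = 7.252 years.
Leg 3: 20.2 years is already measured aboard the probe.
Leg 4: γ = 1.20; τ_4 = 61.7/1.200 = 51.42 years.
Total: 49.71 + 7.252 + 20.20 + 51.42 years.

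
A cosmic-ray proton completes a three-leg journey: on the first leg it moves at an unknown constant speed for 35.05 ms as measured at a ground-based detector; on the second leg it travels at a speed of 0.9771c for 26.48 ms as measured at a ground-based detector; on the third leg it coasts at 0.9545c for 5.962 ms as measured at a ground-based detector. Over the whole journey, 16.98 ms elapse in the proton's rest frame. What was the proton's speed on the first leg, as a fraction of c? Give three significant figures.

Leg 1: speed unknown; τ_1 = 35.05/γ_1.
Leg 2: γ = 1/√(1 − 0.9771²) = 1/√0.04528 = 4.700; τ_2 = 26.48/4.700 = 5.634 ms.
Leg 3: γ = 1/√(1 − 0.9545²) = 1/√0.08893 = 3.353; τ_3 = 5.962/3.353 = 1.778 ms.
Total proper time: τ_1 + 5.634 + 1.778 = 16.98, so τ_1 = 16.98 − 7.412 = 9.568 ms.
γ_1 = 35.05/9.568 = 3.663; β = √(1 − 1/γ²) = √0.9255.

β = 0.962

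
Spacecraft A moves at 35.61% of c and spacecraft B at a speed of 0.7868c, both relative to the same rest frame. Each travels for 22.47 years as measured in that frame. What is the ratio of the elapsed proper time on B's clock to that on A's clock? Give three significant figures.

A: β = 0.3561; γ = 1/√(1 − 0.3561²) = 1/√0.8732 = 1.070. B: γ = 1/√(1 − 0.7868²) = 1/√0.3809 = 1.620.
τ_A/τ_B = γ_B/γ_A = 1.620/1.070 = 1.514, so τ_B/τ_A = 0.6605.

τ_B/τ_A = 0.661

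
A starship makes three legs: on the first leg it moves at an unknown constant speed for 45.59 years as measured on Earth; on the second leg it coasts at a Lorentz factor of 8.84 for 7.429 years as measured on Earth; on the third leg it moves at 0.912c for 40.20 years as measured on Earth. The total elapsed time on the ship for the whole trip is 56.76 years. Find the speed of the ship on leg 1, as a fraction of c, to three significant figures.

Leg 1: speed unknown; τ_1 = 45.59/γ_1.
Leg 2: γ = 8.84; τ_2 = 7.429/8.840 = 0.8404 years.
Leg 3: γ = 1/√(1 − 0.912²) = 1/√0.1683 = 2.438; τ_3 = 40.20/2.438 = 16.49 years.
Total proper time: τ_1 + 0.8404 + 16.49 = 56.76, so τ_1 = 56.76 − 17.33 = 39.43 years.
γ_1 = 45.59/39.43 = 1.156; β = √(1 − 1/γ²) = √0.2520.

β = 0.502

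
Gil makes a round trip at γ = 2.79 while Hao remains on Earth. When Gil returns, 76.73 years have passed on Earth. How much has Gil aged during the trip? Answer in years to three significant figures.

τ = 27.5 years

γ = 2.79
Gil's clock measures proper time along the trip: τ = Δt/γ = 76.73/2.790 years.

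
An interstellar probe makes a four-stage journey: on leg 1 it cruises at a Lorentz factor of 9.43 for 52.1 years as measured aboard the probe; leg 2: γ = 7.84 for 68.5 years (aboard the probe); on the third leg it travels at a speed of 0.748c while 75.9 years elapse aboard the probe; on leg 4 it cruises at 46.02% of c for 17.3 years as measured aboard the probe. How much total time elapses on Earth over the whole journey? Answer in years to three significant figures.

Δt = 1160 years

Leg 1: γ = 9.43; Δt_1 = 9.430 × 52.1 = 491.3 years.
Leg 2: γ = 7.84; Δt_2 = 7.840 × 68.5 = 537.0 years.
Leg 3: γ = 1/√(1 − 0.748²) = 1/√0.4405 = 1.507; Δt_3 = 1.507 × 75.9 = 114.4 years.
Leg 4: β = 0.4602; γ = 1/√(1 − 0.4602²) = 1/√0.7882 = 1.126; Δt_4 = 1.126 × 17.3 = 19.49 years.
Total: 491.3 + 537.0 + 114.4 + 19.49 years.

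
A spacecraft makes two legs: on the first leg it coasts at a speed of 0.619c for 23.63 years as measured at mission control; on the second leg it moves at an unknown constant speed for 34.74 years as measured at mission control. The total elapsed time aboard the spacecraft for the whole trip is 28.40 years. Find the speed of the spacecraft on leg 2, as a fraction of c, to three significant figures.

β = 0.959

Leg 1: γ = 1/√(1 − 0.619²) = 1/√0.6168 = 1.273; τ_1 = 23.63/1.273 = 18.56 years.
Leg 2: speed unknown; τ_2 = 34.74/γ_2.
Total proper time: 18.56 + τ_2 = 28.40, so τ_2 = 28.40 − 18.56 = 9.841 years.
γ_2 = 34.74/9.841 = 3.530; β = √(1 − 1/γ²) = √0.9198.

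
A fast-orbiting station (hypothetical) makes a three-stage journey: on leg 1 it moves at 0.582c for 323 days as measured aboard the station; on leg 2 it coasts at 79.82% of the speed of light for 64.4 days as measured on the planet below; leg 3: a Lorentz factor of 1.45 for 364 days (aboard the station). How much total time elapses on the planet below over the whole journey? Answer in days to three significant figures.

Leg 1: γ = 1/√(1 − 0.582²) = 1/√0.6613 = 1.230; Δt_1 = 1.230 × 323 = 397.2 days.
Leg 2: 64.4 days is already measured on the planet below.
Leg 3: γ = 1.45; Δt_3 = 1.450 × 364 = 527.8 days.
Total: 397.2 + 64.40 + 527.8 days.

Δt = 989 days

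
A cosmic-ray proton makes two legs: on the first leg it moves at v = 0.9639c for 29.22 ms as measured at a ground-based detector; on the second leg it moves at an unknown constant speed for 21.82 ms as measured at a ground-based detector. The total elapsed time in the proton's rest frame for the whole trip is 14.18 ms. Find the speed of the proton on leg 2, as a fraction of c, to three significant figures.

β = 0.956

Leg 1: γ = 1/√(1 − 0.9639²) = 1/√0.07090 = 3.756; τ_1 = 29.22/3.756 = 7.780 ms.
Leg 2: speed unknown; τ_2 = 21.82/γ_2.
Total proper time: 7.780 + τ_2 = 14.18, so τ_2 = 14.18 − 7.780 = 6.400 ms.
γ_2 = 21.82/6.400 = 3.410; β = √(1 − 1/γ²) = √0.9140.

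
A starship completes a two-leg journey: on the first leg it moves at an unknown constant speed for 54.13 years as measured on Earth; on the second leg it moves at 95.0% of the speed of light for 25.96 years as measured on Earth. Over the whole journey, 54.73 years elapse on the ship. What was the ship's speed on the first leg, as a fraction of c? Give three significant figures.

Leg 1: speed unknown; τ_1 = 54.13/γ_1.
Leg 2: β = 0.950; γ = 1/√(1 − 0.950²) = 1/√0.09750 = 3.203; τ_2 = 25.96/3.203 = 8.106 years.
Total proper time: τ_1 + 8.106 = 54.73, so τ_1 = 54.73 − 8.106 = 46.62 years.
γ_1 = 54.13/46.62 = 1.161; β = √(1 − 1/γ²) = √0.2581.

β = 0.508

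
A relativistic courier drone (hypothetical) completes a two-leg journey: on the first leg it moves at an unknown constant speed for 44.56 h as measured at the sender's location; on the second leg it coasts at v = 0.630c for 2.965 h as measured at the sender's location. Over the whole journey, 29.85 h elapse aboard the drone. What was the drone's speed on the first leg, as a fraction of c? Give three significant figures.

Leg 1: speed unknown; τ_1 = 44.56/γ_1.
Leg 2: γ = 1/√(1 − 0.630²) = 1/√0.6031 = 1.288; τ_2 = 2.965/1.288 = 2.303 h.
Total proper time: τ_1 + 2.303 = 29.85, so τ_1 = 29.85 − 2.303 = 27.55 h.
γ_1 = 44.56/27.55 = 1.618; β = √(1 − 1/γ²) = √0.6178.

β = 0.786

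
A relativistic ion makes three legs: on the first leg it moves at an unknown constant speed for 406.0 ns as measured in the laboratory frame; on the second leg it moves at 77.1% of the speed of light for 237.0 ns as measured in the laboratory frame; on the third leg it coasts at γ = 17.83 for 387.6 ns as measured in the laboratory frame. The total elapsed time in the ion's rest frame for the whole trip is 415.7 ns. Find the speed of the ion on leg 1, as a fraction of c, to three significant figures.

Leg 1: speed unknown; τ_1 = 406.0/γ_1.
Leg 2: β = 0.771; γ = 1/√(1 − 0.771²) = 1/√0.4056 = 1.570; τ_2 = 237.0/1.570 = 150.9 ns.
Leg 3: γ = 17.83; τ_3 = 387.6/17.83 = 21.74 ns.
Total proper time: τ_1 + 150.9 + 21.74 = 415.7, so τ_1 = 415.7 − 172.7 = 243.0 ns.
γ_1 = 406.0/243.0 = 1.671; β = √(1 − 1/γ²) = √0.6417.

β = 0.801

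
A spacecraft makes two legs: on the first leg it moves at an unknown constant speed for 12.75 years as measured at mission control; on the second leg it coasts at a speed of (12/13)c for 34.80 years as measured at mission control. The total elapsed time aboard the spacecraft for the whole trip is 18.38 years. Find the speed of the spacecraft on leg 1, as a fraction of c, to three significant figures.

β = 0.920

Leg 1: speed unknown; τ_1 = 12.75/γ_1.
Leg 2: γ = 1/√(1 − (12/13)²) = 13/5 = 2.600; τ_2 = 34.80/2.600 = 13.38 years.
Total proper time: τ_1 + 13.38 = 18.38, so τ_1 = 18.38 − 13.38 = 4.995 years.
γ_1 = 12.75/4.995 = 2.552; β = √(1 − 1/γ²) = √0.8465.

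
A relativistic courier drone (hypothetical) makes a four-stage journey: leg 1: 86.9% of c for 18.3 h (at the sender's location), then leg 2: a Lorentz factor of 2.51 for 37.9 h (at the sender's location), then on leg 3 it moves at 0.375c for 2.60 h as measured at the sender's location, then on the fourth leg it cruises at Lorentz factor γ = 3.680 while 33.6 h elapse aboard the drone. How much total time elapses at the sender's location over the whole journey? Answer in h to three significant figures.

Δt = 182 h

Leg 1: 18.3 h is already measured at the sender's location.
Leg 2: 37.9 h is already measured at the sender's location.
Leg 3: 2.60 h is already measured at the sender's location.
Leg 4: γ = 3.680; Δt_4 = 3.680 × 33.6 = 123.6 h.
Total: 18.30 + 37.90 + 2.600 + 123.6 h.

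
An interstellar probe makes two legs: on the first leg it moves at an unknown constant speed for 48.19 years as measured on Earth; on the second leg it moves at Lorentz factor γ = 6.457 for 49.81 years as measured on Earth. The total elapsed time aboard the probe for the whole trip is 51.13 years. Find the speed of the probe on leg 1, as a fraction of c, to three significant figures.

Leg 1: speed unknown; τ_1 = 48.19/γ_1.
Leg 2: γ = 6.457; τ_2 = 49.81/6.457 = 7.714 years.
Total proper time: τ_1 + 7.714 = 51.13, so τ_1 = 51.13 − 7.714 = 43.42 years.
γ_1 = 48.19/43.42 = 1.110; β = √(1 − 1/γ²) = √0.1883.

β = 0.434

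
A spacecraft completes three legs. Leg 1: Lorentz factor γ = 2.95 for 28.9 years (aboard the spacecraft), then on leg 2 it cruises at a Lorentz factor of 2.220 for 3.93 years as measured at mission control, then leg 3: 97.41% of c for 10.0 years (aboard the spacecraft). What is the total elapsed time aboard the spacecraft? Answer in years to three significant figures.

τ = 40.7 years

Leg 1: 28.9 years is already measured aboard the spacecraft.
Leg 2: γ = 2.220; τ_2 = 3.93/2.220 = 1.770 years.
Leg 3: 10.0 years is already measured aboard the spacecraft.
Total: 28.90 + 1.770 + 10.00 years.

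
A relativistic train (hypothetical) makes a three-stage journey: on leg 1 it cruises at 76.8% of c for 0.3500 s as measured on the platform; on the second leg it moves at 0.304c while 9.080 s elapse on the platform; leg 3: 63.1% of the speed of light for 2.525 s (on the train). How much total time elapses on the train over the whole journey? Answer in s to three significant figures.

τ = 11.4 s

Leg 1: β = 0.768; γ = 1/√(1 − 0.768²) = 1/√0.4102 = 1.561; τ_1 = 0.3500/1.561 = 0.2242 s.
Leg 2: γ = 1/√(1 − 0.304²) = 1/√0.9076 = 1.050; τ_2 = 9.080/1.050 = 8.650 s.
Leg 3: 2.525 s is already measured on the train.
Total: 0.2242 + 8.650 + 2.525 s.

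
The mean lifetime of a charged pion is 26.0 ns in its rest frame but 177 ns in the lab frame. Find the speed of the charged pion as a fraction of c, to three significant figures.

β = 0.989

γ = Δt/τ₀ = 177/26.0 = 6.808
β = √(1 − 1/γ²) = √(1 − 0.02158) = √0.9784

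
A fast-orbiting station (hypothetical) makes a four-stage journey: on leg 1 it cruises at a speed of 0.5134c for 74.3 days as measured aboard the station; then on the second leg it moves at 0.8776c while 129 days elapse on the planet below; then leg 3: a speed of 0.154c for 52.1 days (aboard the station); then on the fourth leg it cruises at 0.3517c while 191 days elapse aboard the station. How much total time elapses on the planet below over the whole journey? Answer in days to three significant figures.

Leg 1: γ = 1/√(1 − 0.5134²) = 1/√0.7364 = 1.165; Δt_1 = 1.165 × 74.3 = 86.58 days.
Leg 2: 129 days is already measured on the planet below.
Leg 3: γ = 1/√(1 − 0.154²) = 1/√0.9763 = 1.012; Δt_3 = 1.012 × 52.1 = 52.73 days.
Leg 4: γ = 1/√(1 − 0.3517²) = 1/√0.8763 = 1.068; Δt_4 = 1.068 × 191 = 204.0 days.
Total: 86.58 + 129.0 + 52.73 + 204.0 days.

Δt = 472 days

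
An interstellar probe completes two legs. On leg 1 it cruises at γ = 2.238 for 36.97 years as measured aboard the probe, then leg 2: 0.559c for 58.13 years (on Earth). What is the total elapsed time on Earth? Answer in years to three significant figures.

Δt = 141 years

Leg 1: γ = 2.238; Δt_1 = 2.238 × 36.97 = 82.74 years.
Leg 2: 58.13 years is already measured on Earth.
Total: 82.74 + 58.13 years.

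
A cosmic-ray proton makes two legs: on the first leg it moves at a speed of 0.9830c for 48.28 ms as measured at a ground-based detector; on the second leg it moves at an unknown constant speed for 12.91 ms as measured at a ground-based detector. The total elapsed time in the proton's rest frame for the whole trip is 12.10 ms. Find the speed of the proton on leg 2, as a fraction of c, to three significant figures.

β = 0.968

Leg 1: γ = 1/√(1 − 0.9830²) = 1/√0.03371 = 5.446; τ_1 = 48.28/5.446 = 8.864 ms.
Leg 2: speed unknown; τ_2 = 12.91/γ_2.
Total proper time: 8.864 + τ_2 = 12.10, so τ_2 = 12.10 − 8.864 = 3.236 ms.
γ_2 = 12.91/3.236 = 3.990; β = √(1 − 1/γ²) = √0.9372.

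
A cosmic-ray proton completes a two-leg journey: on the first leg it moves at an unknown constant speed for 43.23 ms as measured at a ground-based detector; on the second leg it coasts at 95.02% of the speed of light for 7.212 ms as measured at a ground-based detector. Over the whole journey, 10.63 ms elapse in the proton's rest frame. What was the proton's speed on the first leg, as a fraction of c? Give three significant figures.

β = 0.981

Leg 1: speed unknown; τ_1 = 43.23/γ_1.
Leg 2: β = 0.9502; γ = 1/√(1 − 0.9502²) = 1/√0.09712 = 3.209; τ_2 = 7.212/3.209 = 2.248 ms.
Total proper time: τ_1 + 2.248 = 10.63, so τ_1 = 10.63 − 2.248 = 8.382 ms.
γ_1 = 43.23/8.382 = 5.157; β = √(1 − 1/γ²) = √0.9624.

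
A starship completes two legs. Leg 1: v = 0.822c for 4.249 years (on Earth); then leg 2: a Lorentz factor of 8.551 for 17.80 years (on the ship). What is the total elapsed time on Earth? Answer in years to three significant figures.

Leg 1: 4.249 years is already measured on Earth.
Leg 2: γ = 8.551; Δt_2 = 8.551 × 17.80 = 152.2 years.
Total: 4.249 + 152.2 years.

Δt = 156 years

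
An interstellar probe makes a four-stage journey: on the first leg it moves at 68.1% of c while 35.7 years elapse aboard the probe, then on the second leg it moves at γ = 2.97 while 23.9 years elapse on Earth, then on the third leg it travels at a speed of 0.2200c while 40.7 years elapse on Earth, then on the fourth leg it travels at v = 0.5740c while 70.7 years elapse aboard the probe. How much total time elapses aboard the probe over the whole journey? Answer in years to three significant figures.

τ = 154 years

Leg 1: 35.7 years is already measured aboard the probe.
Leg 2: γ = 2.97; τ_2 = 23.9/2.970 = 8.047 years.
Leg 3: γ = 1/√(1 − 0.2200²) = 1/√0.9516 = 1.025; τ_3 = 40.7/1.025 = 39.70 years.
Leg 4: 70.7 years is already measured aboard the probe.
Total: 35.70 + 8.047 + 39.70 + 70.70 years.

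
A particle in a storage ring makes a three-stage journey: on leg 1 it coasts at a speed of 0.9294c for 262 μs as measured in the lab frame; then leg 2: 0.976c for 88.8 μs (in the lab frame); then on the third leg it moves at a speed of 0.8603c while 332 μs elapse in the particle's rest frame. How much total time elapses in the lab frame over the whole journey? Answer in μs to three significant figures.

Δt = 1000 μs

Leg 1: 262 μs is already measured in the lab frame.
Leg 2: 88.8 μs is already measured in the lab frame.
Leg 3: γ = 1/√(1 − 0.8603²) = 1/√0.2599 = 1.962; Δt_3 = 1.962 × 332 = 651.3 μs.
Total: 262.0 + 88.80 + 651.3 μs.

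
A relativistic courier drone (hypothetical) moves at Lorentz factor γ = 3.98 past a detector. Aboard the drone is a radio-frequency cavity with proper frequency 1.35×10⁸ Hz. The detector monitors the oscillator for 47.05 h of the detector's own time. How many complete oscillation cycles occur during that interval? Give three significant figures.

γ = 3.98
During 47.05 h of lab time, the oscillator's proper time advances by τ = Δt/γ = 47.05/3.980 = 11.82 h = 4.256×10⁴ s.
N = f × τ = 1.35×10⁸ × 4.256×10⁴ = 5.745×10¹².

N = 5.75×10¹²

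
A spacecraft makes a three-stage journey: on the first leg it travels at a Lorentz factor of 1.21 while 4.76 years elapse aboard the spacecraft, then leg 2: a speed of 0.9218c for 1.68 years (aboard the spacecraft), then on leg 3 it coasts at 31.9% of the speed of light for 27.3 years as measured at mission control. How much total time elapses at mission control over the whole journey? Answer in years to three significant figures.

Δt = 37.4 years

Leg 1: γ = 1.21; Δt_1 = 1.210 × 4.76 = 5.760 years.
Leg 2: γ = 1/√(1 − 0.9218²) = 1/√0.1503 = 2.580; Δt_2 = 2.580 × 1.68 = 4.334 years.
Leg 3: 27.3 years is already measured at mission control.
Total: 5.760 + 4.334 + 27.30 years.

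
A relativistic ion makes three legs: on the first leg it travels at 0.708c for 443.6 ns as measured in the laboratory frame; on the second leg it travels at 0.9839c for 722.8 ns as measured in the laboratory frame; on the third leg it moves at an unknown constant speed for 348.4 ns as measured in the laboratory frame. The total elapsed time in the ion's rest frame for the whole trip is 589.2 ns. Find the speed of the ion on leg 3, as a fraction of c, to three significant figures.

Leg 1: γ = 1/√(1 − 0.708²) = 1/√0.4987 = 1.416; τ_1 = 443.6/1.416 = 313.3 ns.
Leg 2: γ = 1/√(1 − 0.9839²) = 1/√0.03194 = 5.595; τ_2 = 722.8/5.595 = 129.2 ns.
Leg 3: speed unknown; τ_3 = 348.4/γ_3.
Total proper time: 313.3 + 129.2 + τ_3 = 589.2, so τ_3 = 589.2 − 442.5 = 146.7 ns.
γ_3 = 348.4/146.7 = 2.374; β = √(1 − 1/γ²) = √0.8226.

β = 0.907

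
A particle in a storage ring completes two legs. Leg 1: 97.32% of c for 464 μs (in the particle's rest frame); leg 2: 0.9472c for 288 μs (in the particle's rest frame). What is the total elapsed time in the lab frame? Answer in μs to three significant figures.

Leg 1: β = 0.9732; γ = 1/√(1 − 0.9732²) = 1/√0.05288 = 4.349; Δt_1 = 4.349 × 464 = 2018 μs.
Leg 2: γ = 1/√(1 − 0.9472²) = 1/√0.1028 = 3.119; Δt_2 = 3.119 × 288 = 898.2 μs.
Total: 2018 + 898.2 μs.

Δt = 2920 μs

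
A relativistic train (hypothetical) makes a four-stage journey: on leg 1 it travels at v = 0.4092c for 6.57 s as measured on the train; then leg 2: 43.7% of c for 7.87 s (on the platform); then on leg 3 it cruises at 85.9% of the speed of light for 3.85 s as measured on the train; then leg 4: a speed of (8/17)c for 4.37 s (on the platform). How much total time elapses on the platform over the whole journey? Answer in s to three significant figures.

Leg 1: γ = 1/√(1 − 0.4092²) = 1/√0.8326 = 1.096; Δt_1 = 1.096 × 6.57 = 7.200 s.
Leg 2: 7.87 s is already measured on the platform.
Leg 3: β = 0.859; γ = 1/√(1 − 0.859²) = 1/√0.2621 = 1.953; Δt_3 = 1.953 × 3.85 = 7.520 s.
Leg 4: 4.37 s is already measured on the platform.
Total: 7.200 + 7.870 + 7.520 + 4.370 s.

Δt = 27.0 s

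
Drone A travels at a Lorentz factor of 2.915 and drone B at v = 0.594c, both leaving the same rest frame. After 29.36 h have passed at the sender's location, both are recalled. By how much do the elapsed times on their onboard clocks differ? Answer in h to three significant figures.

|τ_A − τ_B| = 13.5 h

A: γ = 2.915; τ_A = 29.36/2.915 = 10.07 h.
B: γ = 1/√(1 − 0.594²) = 1/√0.6472 = 1.243; τ_B = 29.36/1.243 = 23.62 h.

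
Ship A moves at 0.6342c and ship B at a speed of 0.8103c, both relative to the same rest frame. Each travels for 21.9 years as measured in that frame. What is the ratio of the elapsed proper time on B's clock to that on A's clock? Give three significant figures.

A: γ = 1/√(1 − 0.6342²) = 1/√0.5978 = 1.293. B: γ = 1/√(1 − 0.8103²) = 1/√0.3434 = 1.706.
τ_A/τ_B = γ_B/γ_A = 1.706/1.293 = 1.319, so τ_B/τ_A = 0.7579.

τ_B/τ_A = 0.758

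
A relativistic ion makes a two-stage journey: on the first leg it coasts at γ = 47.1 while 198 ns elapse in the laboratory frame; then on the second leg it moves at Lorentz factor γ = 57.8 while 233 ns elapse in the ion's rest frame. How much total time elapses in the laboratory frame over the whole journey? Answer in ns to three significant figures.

Δt = 1.37×10⁴ ns

Leg 1: 198 ns is already measured in the laboratory frame.
Leg 2: γ = 57.8; Δt_2 = 57.80 × 233 = 1.347×10⁴ ns.
Total: 198.0 + 1.347×10⁴ ns.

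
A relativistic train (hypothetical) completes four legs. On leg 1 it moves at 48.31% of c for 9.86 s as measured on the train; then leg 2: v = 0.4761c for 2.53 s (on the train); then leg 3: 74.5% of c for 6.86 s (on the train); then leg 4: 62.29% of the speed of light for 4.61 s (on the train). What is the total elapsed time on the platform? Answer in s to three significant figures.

Leg 1: β = 0.4831; γ = 1/√(1 − 0.4831²) = 1/√0.7666 = 1.142; Δt_1 = 1.142 × 9.86 = 11.26 s.
Leg 2: γ = 1/√(1 − 0.4761²) = 1/√0.7733 = 1.137; Δt_2 = 1.137 × 2.53 = 2.877 s.
Leg 3: β = 0.745; γ = 1/√(1 − 0.745²) = 1/√0.4450 = 1.499; Δt_3 = 1.499 × 6.86 = 10.28 s.
Leg 4: β = 0.6229; γ = 1/√(1 − 0.6229²) = 1/√0.6120 = 1.278; Δt_4 = 1.278 × 4.61 = 5.893 s.
Total: 11.26 + 2.877 + 10.28 + 5.893 s.

Δt = 30.3 s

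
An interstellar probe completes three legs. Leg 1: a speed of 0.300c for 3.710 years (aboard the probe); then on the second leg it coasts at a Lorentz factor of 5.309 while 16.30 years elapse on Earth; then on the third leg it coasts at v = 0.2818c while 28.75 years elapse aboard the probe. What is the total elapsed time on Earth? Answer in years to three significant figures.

Δt = 50.2 years

Leg 1: γ = 1/√(1 − 0.300²) = 1/√0.9100 = 1.048; Δt_1 = 1.048 × 3.710 = 3.889 years.
Leg 2: 16.30 years is already measured on Earth.
Leg 3: γ = 1/√(1 − 0.2818²) = 1/√0.9206 = 1.042; Δt_3 = 1.042 × 28.75 = 29.96 years.
Total: 3.889 + 16.30 + 29.96 years.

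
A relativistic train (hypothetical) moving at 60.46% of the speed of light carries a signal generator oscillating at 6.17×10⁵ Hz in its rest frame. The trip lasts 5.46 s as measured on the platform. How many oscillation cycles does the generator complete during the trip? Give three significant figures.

β = 0.6046; γ = 1/√(1 − 0.6046²) = 1/√0.6345 = 1.255
The oscillator's own cycle count is N = f × τ where τ is the proper time on the train. τ = Δt/γ = 5.46/1.255 = 4.349 s = 4.349×10⁰ s.
N = 6.17×10⁵ × 4.349×10⁰ = 2.683×10⁶.

N = 2.68×10⁶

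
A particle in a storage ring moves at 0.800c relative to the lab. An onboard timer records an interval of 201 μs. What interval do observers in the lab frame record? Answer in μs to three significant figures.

γ = 1/√(1 − 0.800²) = 5/3 ≈ 1.667
The interval measured in the particle's rest frame is the proper time (both events occur at the same place in that frame); the lab-frame interval is Δt = γτ = 1.667 × 201 μs.

Δt = 335 μs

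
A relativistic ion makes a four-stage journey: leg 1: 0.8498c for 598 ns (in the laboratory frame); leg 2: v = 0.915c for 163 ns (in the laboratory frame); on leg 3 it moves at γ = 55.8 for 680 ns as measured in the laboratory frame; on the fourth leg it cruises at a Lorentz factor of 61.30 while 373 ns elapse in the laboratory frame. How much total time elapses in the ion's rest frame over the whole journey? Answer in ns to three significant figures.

τ = 399 ns

Leg 1: γ = 1/√(1 − 0.8498²) = 1/√0.2778 = 1.897; τ_1 = 598/1.897 = 315.2 ns.
Leg 2: γ = 1/√(1 − 0.915²) = 1/√0.1628 = 2.479; τ_2 = 163/2.479 = 65.76 ns.
Leg 3: γ = 55.8; τ_3 = 680/55.80 = 12.19 ns.
Leg 4: γ = 61.30; τ_4 = 373/61.30 = 6.085 ns.
Total: 315.2 + 65.76 + 12.19 + 6.085 ns.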